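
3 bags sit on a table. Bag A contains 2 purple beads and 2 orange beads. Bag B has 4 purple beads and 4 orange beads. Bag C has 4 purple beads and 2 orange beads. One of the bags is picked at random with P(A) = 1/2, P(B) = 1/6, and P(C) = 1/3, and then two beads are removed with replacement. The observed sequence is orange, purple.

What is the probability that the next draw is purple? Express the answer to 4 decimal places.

Compute the likelihood of the observed sequence for each case: P(data | bag A) = (2/4)(2/4) = 1/4; P(data | bag B) = (4/8)(4/8) = 1/4; P(data | bag C) = (2/6)(4/6) = 2/9.
Multiplying each by its prior: 1/2 · 1/4 = 1/8, 1/6 · 1/4 = 1/24, 1/3 · 2/9 = 2/27; with total 13/54.
The posterior is then P(bag A | data) = 27/52, P(bag B | data) = 9/52, P(bag C | data) = 4/13.
Averaging over the posterior, P(purple next | data) = (1/2)(27/52) + (1/2)(9/52) + (2/3)(4/13) = 43/78.

0.5513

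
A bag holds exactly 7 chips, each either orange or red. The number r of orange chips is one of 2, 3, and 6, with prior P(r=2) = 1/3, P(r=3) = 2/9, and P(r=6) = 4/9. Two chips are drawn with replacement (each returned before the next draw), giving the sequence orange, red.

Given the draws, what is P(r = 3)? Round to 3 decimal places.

The likelihood of the observed sequence under each hypothesis: P(data | r = 2) = (2/7)(5/7) = 10/49; P(data | r = 3) = (3/7)(4/7) = 12/49; P(data | r = 6) = (6/7)(1/7) = 6/49.
Multiplying each by its prior: 1/3 · 10/49 = 10/147, 2/9 · 12/49 = 8/147, 4/9 · 6/49 = 8/147; with total 26/147.
Therefore the posterior P(r = 3 | data) = (8/147) / (26/147) = 4/13.

0.308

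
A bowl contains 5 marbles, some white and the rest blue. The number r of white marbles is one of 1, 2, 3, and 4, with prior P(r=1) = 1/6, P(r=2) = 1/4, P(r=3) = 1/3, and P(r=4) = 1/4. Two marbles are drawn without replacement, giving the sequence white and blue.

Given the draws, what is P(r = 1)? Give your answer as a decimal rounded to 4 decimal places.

0.1290

Under each hypothesis, the probability of the observed sequence is: P(data | r = 1) = (1/5)(4/4) = 1/5; P(data | r = 2) = (2/5)(3/4) = 3/10; P(data | r = 3) = (3/5)(2/4) = 3/10; P(data | r = 4) = (4/5)(1/4) = 1/5.
The prior-weighted likelihoods are 1/6 · 1/5 = 1/30, 1/4 · 3/10 = 3/40, 1/3 · 3/10 = 1/10, 1/4 · 1/5 = 1/20; summing to 31/120.
Therefore the posterior P(r = 1 | data) = (1/30) / (31/120) = 4/31.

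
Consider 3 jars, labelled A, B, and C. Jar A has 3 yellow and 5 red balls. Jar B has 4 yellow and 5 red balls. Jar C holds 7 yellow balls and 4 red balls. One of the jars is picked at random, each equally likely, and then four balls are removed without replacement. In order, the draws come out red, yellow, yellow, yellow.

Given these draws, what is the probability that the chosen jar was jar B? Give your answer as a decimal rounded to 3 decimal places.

For each hypothesis, P(data | H) works out to: P(data | jar A) = (5/8)(3/7)(2/6)(1/5) = 0.017857; P(data | jar B) = (5/9)(4/8)(3/7)(2/6) = 0.039683; P(data | jar C) = (4/11)(7/10)(6/9)(5/8) = 0.10606.
Weighting by the prior gives 1/3 · 0.017857 = 0.0059524, 1/3 · 0.039683 = 0.013228, 1/3 · 0.10606 = 0.035354; with total 0.054533.
So P(jar B | data) = (0.013228) / (0.054533) = 0.24256.

0.243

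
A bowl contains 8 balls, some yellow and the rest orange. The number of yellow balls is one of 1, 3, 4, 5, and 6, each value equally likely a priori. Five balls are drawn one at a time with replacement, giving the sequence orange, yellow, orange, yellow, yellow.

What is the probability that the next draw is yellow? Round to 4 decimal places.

0.5679

The likelihood of the observed sequence under each hypothesis: P(data | r = 1) = (7/8)(1/8)(7/8)(1/8)(1/8) = 0.0014954; P(data | r = 3) = (5/8)(3/8)(5/8)(3/8)(3/8) = 0.020599; P(data | r = 4) = (4/8)(4/8)(4/8)(4/8)(4/8) = 0.03125; P(data | r = 5) = (3/8)(5/8)(3/8)(5/8)(5/8) = 0.034332; P(data | r = 6) = (2/8)(6/8)(2/8)(6/8)(6/8) = 0.026367.
Multiplying each by its prior: 1/5 · 0.0014954 = 0.00029907, 1/5 · 0.020599 = 0.0041199, 1/5 · 0.03125 = 0.00625, 1/5 · 0.034332 = 0.0068665, 1/5 · 0.026367 = 0.0052734; these sum to 0.022809.
Normalising, the posterior is P(r = 1 | data) = 0.013112, P(r = 3 | data) = 0.18063, P(r = 4 | data) = 0.27402, P(r = 5 | data) = 0.30104, P(r = 6 | data) = 0.2312.
So P(yellow next | data) = Σ P(yellow next | H) P(H | data) = (1/8)(0.013112) + (3/8)(0.18063) + (1/2)(0.27402) + (5/8)(0.30104) + (3/4)(0.2312) = 0.56794.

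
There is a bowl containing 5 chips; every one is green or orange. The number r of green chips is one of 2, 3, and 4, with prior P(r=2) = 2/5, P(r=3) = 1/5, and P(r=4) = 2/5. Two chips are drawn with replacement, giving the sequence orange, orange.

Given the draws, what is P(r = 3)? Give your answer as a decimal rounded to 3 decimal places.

Compute the likelihood of the observed sequence for each case: P(data | r = 2) = (3/5)(3/5) = 9/25; P(data | r = 3) = (2/5)(2/5) = 4/25; P(data | r = 4) = (1/5)(1/5) = 1/25.
Multiplying each by its prior: 2/5 · 9/25 = 18/125, 1/5 · 4/25 = 4/125, 2/5 · 1/25 = 2/125; these sum to 24/125.
Therefore the posterior P(r = 3 | data) = (4/125) / (24/125) = 1/6.

0.167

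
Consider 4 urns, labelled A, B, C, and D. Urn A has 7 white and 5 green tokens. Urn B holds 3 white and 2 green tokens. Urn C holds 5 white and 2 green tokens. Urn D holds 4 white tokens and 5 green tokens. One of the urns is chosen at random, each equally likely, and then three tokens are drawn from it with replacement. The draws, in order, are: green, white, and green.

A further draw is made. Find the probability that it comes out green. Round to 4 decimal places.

0.4417

For each hypothesis, P(data | H) works out to: P(data | urn A) = (5/12)(7/12)(5/12) = 0.10127; P(data | urn B) = (2/5)(3/5)(2/5) = 0.096; P(data | urn C) = (2/7)(5/7)(2/7) = 0.058309; P(data | urn D) = (5/9)(4/9)(5/9) = 0.13717.
The prior-weighted likelihoods are 1/4 · 0.10127 = 0.025318, 1/4 · 0.096 = 0.024, 1/4 · 0.058309 = 0.014577, 1/4 · 0.13717 = 0.034294; with total 0.098189.
The posterior is then P(urn A | data) = 0.25785, P(urn B | data) = 0.24443, P(urn C | data) = 0.14846, P(urn D | data) = 0.34926.
The predictive probability is P(green next | data) = (5/12)(0.25785) + (2/5)(0.24443) + (2/7)(0.14846) + (5/9)(0.34926) = 0.44166.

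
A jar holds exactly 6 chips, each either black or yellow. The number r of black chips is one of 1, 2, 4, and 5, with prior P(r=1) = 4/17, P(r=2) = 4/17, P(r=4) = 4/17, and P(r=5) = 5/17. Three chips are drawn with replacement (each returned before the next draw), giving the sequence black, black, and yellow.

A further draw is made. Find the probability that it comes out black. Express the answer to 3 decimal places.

0.636

For each hypothesis, P(data | H) works out to: P(data | r = 1) = (1/6)(1/6)(5/6) = 0.023148; P(data | r = 2) = (2/6)(2/6)(4/6) = 0.074074; P(data | r = 4) = (4/6)(4/6)(2/6) = 0.14815; P(data | r = 5) = (5/6)(5/6)(1/6) = 0.11574.
Multiplying each by its prior: 4/17 · 0.023148 = 0.0054466, 4/17 · 0.074074 = 0.017429, 4/17 · 0.14815 = 0.034858, 5/17 · 0.11574 = 0.034041; these sum to 0.091776.
Normalising, the posterior is P(r = 1 | data) = 0.059347, P(r = 2 | data) = 0.18991, P(r = 4 | data) = 0.37982, P(r = 5 | data) = 0.37092.
Averaging over the posterior, P(black next | data) = (1/6)(0.059347) + (1/3)(0.18991) + (2/3)(0.37982) + (5/6)(0.37092) = 0.63551.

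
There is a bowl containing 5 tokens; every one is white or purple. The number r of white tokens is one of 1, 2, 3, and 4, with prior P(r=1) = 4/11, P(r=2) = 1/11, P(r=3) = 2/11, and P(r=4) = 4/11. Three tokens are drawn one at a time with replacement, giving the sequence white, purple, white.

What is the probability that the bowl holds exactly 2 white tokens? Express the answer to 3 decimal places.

0.094

For each hypothesis, P(data | H) works out to: P(data | r = 1) = (1/5)(4/5)(1/5) = 0.032; P(data | r = 2) = (2/5)(3/5)(2/5) = 0.096; P(data | r = 3) = (3/5)(2/5)(3/5) = 0.144; P(data | r = 4) = (4/5)(1/5)(4/5) = 0.128.
The prior-weighted likelihoods are 4/11 · 0.032 = 0.011636, 1/11 · 0.096 = 0.0087273, 2/11 · 0.144 = 0.026182, 4/11 · 0.128 = 0.046545; with total 0.093091.
Therefore the posterior P(r = 2 | data) = (0.0087273) / (0.093091) = 0.09375.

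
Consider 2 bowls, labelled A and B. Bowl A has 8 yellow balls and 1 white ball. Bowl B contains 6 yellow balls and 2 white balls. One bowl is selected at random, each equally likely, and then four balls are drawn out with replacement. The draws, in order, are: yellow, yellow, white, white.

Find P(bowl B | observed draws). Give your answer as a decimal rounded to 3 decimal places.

0.783

The likelihood of the observed sequence under each hypothesis: P(data | bowl A) = (8/9)(8/9)(1/9)(1/9) = 0.0097546; P(data | bowl B) = (6/8)(6/8)(2/8)(2/8) = 0.035156.
Multiplying each by its prior: 1/2 · 0.0097546 = 0.0048773, 1/2 · 0.035156 = 0.017578; summing to 0.022455.
Hence P(bowl B | data) = (0.017578) / (0.022455) = 0.7828.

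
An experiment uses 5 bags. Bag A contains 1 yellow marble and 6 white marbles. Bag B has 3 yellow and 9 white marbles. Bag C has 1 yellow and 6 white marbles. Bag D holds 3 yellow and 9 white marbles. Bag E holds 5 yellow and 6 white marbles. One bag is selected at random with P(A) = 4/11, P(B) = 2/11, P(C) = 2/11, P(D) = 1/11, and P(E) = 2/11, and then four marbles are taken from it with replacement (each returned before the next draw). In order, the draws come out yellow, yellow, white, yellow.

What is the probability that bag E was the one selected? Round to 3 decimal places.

For each hypothesis, P(data | H) works out to: P(data | bag A) = (1/7)(1/7)(6/7)(1/7) = 0.002499; P(data | bag B) = (3/12)(3/12)(9/12)(3/12) = 0.011719; P(data | bag C) = (1/7)(1/7)(6/7)(1/7) = 0.002499; P(data | bag D) = (3/12)(3/12)(9/12)(3/12) = 0.011719; P(data | bag E) = (5/11)(5/11)(6/11)(5/11) = 0.051226.
Multiplying each by its prior: 4/11 · 0.002499 = 0.00090871, 2/11 · 0.011719 = 0.0021307, 2/11 · 0.002499 = 0.00045436, 1/11 · 0.011719 = 0.0010653, 2/11 · 0.051226 = 0.0093138; these sum to 0.013873.
Hence P(bag E | data) = (0.0093138) / (0.013873) = 0.67137.

0.671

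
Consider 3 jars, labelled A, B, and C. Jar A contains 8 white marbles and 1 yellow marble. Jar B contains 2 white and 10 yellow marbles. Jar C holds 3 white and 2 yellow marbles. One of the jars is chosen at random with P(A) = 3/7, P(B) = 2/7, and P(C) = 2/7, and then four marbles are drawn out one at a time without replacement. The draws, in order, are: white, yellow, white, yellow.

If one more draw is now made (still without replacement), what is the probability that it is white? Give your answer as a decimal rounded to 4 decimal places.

Under each hypothesis, the probability of the observed sequence is: P(data | jar A) = (8/9)(1/8)(7/7)(0/6) = 0; P(data | jar B) = (2/12)(10/11)(1/10)(9/9) = 0.015152; P(data | jar C) = (3/5)(2/4)(2/3)(1/2) = 0.1.
The prior-weighted likelihoods are 3/7 · 0 = 0, 2/7 · 0.015152 = 0.004329, 2/7 · 0.1 = 0.028571; summing to 0.0329.
The posterior is then P(jar A | data) = 0, P(jar B | data) = 0.13158, P(jar C | data) = 0.86842.
So P(white next | data) = Σ P(white next | H) P(H | data) = (0)(0.13158) + (1)(0.86842) = 0.86842.

0.8684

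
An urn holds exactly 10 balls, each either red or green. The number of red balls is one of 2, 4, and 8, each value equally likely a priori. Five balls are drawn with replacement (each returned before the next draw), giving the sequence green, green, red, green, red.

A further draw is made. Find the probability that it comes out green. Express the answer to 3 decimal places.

0.634

Compute the likelihood of the observed sequence for each case: P(data | r = 2) = (8/10)(8/10)(2/10)(8/10)(2/10) = 0.02048; P(data | r = 4) = (6/10)(6/10)(4/10)(6/10)(4/10) = 0.03456; P(data | r = 8) = (2/10)(2/10)(8/10)(2/10)(8/10) = 0.00512.
Weighting by the prior gives 1/3 · 0.02048 = 0.0068267, 1/3 · 0.03456 = 0.01152, 1/3 · 0.00512 = 0.0017067; with total 0.020053.
The posterior is then P(r = 2 | data) = 0.34043, P(r = 4 | data) = 0.57447, P(r = 8 | data) = 0.085106.
So P(green next | data) = Σ P(green next | H) P(H | data) = (4/5)(0.34043) + (3/5)(0.57447) + (1/5)(0.085106) = 0.63404.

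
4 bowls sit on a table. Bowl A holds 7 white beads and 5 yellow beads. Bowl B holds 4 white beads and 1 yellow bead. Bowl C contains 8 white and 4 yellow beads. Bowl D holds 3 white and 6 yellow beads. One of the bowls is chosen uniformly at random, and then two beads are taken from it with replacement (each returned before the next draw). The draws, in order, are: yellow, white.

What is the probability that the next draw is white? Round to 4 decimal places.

The likelihood of the observed sequence under each hypothesis: P(data | bowl A) = (5/12)(7/12) = 0.24306; P(data | bowl B) = (1/5)(4/5) = 0.16; P(data | bowl C) = (4/12)(8/12) = 0.22222; P(data | bowl D) = (6/9)(3/9) = 0.22222.
Weighting by the prior gives 1/4 · 0.24306 = 0.060764, 1/4 · 0.16 = 0.04, 1/4 · 0.22222 = 0.055556, 1/4 · 0.22222 = 0.055556; summing to 0.21188.
The posterior is then P(bowl A | data) = 0.28679, P(bowl B | data) = 0.18879, P(bowl C | data) = 0.26221, P(bowl D | data) = 0.26221.
The predictive probability is P(white next | data) = (7/12)(0.28679) + (4/5)(0.18879) + (2/3)(0.26221) + (1/3)(0.26221) = 0.58054.

0.5805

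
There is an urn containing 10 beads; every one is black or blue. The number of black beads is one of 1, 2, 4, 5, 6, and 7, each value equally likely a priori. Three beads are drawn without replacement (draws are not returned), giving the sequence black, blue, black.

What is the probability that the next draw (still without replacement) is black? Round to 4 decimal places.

0.5115

Under each hypothesis, the probability of the observed sequence is: P(data | r = 1) = (1/10)(9/9)(0/8) = 0; P(data | r = 2) = (2/10)(8/9)(1/8) = 0.022222; P(data | r = 4) = (4/10)(6/9)(3/8) = 0.1; P(data | r = 5) = (5/10)(5/9)(4/8) = 0.13889; P(data | r = 6) = (6/10)(4/9)(5/8) = 0.16667; P(data | r = 7) = (7/10)(3/9)(6/8) = 0.175.
Multiplying each by its prior: 1/6 · 0 = 0, 1/6 · 0.022222 = 0.0037037, 1/6 · 0.1 = 0.016667, 1/6 · 0.13889 = 0.023148, 1/6 · 0.16667 = 0.027778, 1/6 · 0.175 = 0.029167; summing to 0.10046.
The posterior is then P(r = 1 | data) = 0, P(r = 2 | data) = 0.036866, P(r = 4 | data) = 0.1659, P(r = 5 | data) = 0.23041, P(r = 6 | data) = 0.2765, P(r = 7 | data) = 0.29032.
The predictive probability is P(black next | data) = (0)(0.036866) + (2/7)(0.1659) + (3/7)(0.23041) + (4/7)(0.2765) + (5/7)(0.29032) = 0.51152.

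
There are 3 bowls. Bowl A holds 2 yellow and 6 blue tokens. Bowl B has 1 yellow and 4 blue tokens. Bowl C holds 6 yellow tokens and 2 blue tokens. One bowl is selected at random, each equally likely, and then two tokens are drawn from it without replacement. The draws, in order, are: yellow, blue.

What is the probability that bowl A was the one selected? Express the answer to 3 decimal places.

Under each hypothesis, the probability of the observed sequence is: P(data | bowl A) = (2/8)(6/7) = 3/14; P(data | bowl B) = (1/5)(4/4) = 1/5; P(data | bowl C) = (6/8)(2/7) = 3/14.
The prior-weighted likelihoods are 1/3 · 3/14 = 1/14, 1/3 · 1/5 = 1/15, 1/3 · 3/14 = 1/14; with total 22/105.
Therefore the posterior P(bowl A | data) = (1/14) / (22/105) = 15/44.

0.341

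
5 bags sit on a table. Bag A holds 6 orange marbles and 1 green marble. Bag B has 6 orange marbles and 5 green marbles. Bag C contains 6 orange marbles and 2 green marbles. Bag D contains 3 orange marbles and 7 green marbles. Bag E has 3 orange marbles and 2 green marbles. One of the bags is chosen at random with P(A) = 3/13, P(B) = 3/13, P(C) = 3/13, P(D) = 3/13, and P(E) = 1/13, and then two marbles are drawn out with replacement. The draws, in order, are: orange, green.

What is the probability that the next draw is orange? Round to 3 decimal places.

For each hypothesis, P(data | H) works out to: P(data | bag A) = (6/7)(1/7) = 0.12245; P(data | bag B) = (6/11)(5/11) = 0.24793; P(data | bag C) = (6/8)(2/8) = 0.1875; P(data | bag D) = (3/10)(7/10) = 0.21; P(data | bag E) = (3/5)(2/5) = 0.24.
Weighting by the prior gives 3/13 · 0.12245 = 0.028257, 3/13 · 0.24793 = 0.057216, 3/13 · 0.1875 = 0.043269, 3/13 · 0.21 = 0.048462, 1/13 · 0.24 = 0.018462; with total 0.19567.
Dividing through by the total gives posterior P(bag A | data) = 0.14442, P(bag B | data) = 0.29242, P(bag C | data) = 0.22114, P(bag D | data) = 0.24768, P(bag E | data) = 0.094353.
The predictive probability is P(orange next | data) = (6/7)(0.14442) + (6/11)(0.29242) + (3/4)(0.22114) + (3/10)(0.24768) + (3/5)(0.094353) = 0.58005.

0.580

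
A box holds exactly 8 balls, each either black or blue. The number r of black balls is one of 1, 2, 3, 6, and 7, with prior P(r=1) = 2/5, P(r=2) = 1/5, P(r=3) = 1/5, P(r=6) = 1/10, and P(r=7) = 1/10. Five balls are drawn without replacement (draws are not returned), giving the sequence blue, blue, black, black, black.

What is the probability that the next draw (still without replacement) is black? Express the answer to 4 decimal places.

Under each hypothesis, the probability of the observed sequence is: P(data | r = 1) = (7/8)(6/7)(1/6)(0/5) = 0; P(data | r = 2) = (6/8)(5/7)(2/6)(1/5)(0/4) = 0; P(data | r = 3) = (5/8)(4/7)(3/6)(2/5)(1/4) = 1/56; P(data | r = 6) = (2/8)(1/7)(6/6)(5/5)(4/4) = 1/28; P(data | r = 7) = (1/8)(0/7) = 0.
Weighting by the prior gives 2/5 · 0 = 0, 1/5 · 0 = 0, 1/5 · 1/56 = 1/280, 1/10 · 1/28 = 1/280, 1/10 · 0 = 0; with total 1/140.
The posterior is then P(r = 1 | data) = 0, P(r = 2 | data) = 0, P(r = 3 | data) = 1/2, P(r = 6 | data) = 1/2, P(r = 7 | data) = 0.
The predictive probability is P(black next | data) = (0)(1/2) + (1)(1/2) = 1/2.

0.5000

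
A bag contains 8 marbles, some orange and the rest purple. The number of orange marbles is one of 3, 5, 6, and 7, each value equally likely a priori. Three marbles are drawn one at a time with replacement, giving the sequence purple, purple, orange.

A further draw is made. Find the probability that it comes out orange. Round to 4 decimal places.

0.5323

The likelihood of the observed sequence under each hypothesis: P(data | r = 3) = (5/8)(5/8)(3/8) = 0.14648; P(data | r = 5) = (3/8)(3/8)(5/8) = 0.087891; P(data | r = 6) = (2/8)(2/8)(6/8) = 0.046875; P(data | r = 7) = (1/8)(1/8)(7/8) = 0.013672.
Weighting by the prior gives 1/4 · 0.14648 = 0.036621, 1/4 · 0.087891 = 0.021973, 1/4 · 0.046875 = 0.011719, 1/4 · 0.013672 = 0.003418; summing to 0.07373.
Dividing through by the total gives posterior P(r = 3 | data) = 0.49669, P(r = 5 | data) = 0.29801, P(r = 6 | data) = 0.15894, P(r = 7 | data) = 0.046358.
Averaging over the posterior, P(orange next | data) = (3/8)(0.49669) + (5/8)(0.29801) + (3/4)(0.15894) + (7/8)(0.046358) = 0.53228.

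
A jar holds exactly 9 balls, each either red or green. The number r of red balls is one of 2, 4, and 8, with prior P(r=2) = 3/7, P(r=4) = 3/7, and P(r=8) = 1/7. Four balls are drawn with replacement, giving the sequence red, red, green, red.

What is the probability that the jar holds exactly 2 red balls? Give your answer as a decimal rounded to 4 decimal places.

Compute the likelihood of the observed sequence for each case: P(data | r = 2) = (2/9)(2/9)(7/9)(2/9) = 0.0085353; P(data | r = 4) = (4/9)(4/9)(5/9)(4/9) = 0.048773; P(data | r = 8) = (8/9)(8/9)(1/9)(8/9) = 0.078037.
Weighting by the prior gives 3/7 · 0.0085353 = 0.003658, 3/7 · 0.048773 = 0.020903, 1/7 · 0.078037 = 0.011148; these sum to 0.035709.
So P(r = 2 | data) = (0.003658) / (0.035709) = 0.10244.

0.1024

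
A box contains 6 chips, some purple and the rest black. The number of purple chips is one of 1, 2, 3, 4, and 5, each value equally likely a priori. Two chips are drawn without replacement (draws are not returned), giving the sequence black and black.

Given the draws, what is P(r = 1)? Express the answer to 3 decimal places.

0.500

Under each hypothesis, the probability of the observed sequence is: P(data | r = 1) = (5/6)(4/5) = 2/3; P(data | r = 2) = (4/6)(3/5) = 2/5; P(data | r = 3) = (3/6)(2/5) = 1/5; P(data | r = 4) = (2/6)(1/5) = 1/15; P(data | r = 5) = (1/6)(0/5) = 0.
Multiplying each by its prior: 1/5 · 2/3 = 2/15, 1/5 · 2/5 = 2/25, 1/5 · 1/5 = 1/25, 1/5 · 1/15 = 1/75, 1/5 · 0 = 0; these sum to 4/15.
So P(r = 1 | data) = (2/15) / (4/15) = 1/2.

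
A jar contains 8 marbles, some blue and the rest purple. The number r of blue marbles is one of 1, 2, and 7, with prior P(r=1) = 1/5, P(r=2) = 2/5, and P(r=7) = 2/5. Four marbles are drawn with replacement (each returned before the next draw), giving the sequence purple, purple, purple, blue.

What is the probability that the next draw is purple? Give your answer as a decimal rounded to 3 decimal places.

0.778

Under each hypothesis, the probability of the observed sequence is: P(data | r = 1) = (7/8)(7/8)(7/8)(1/8) = 0.08374; P(data | r = 2) = (6/8)(6/8)(6/8)(2/8) = 0.10547; P(data | r = 7) = (1/8)(1/8)(1/8)(7/8) = 0.001709.
Multiplying each by its prior: 1/5 · 0.08374 = 0.016748, 2/5 · 0.10547 = 0.042188, 2/5 · 0.001709 = 0.00068359; these sum to 0.059619.
Dividing through by the total gives posterior P(r = 1 | data) = 0.28092, P(r = 2 | data) = 0.70762, P(r = 7 | data) = 0.011466.
Averaging over the posterior, P(purple next | data) = (7/8)(0.28092) + (3/4)(0.70762) + (1/8)(0.011466) = 0.77795.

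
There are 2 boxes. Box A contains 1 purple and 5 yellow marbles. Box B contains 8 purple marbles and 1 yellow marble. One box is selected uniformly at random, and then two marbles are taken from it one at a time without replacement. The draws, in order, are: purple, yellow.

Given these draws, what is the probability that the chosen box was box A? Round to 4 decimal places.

Compute the likelihood of the observed sequence for each case: P(data | box A) = (1/6)(5/5) = 1/6; P(data | box B) = (8/9)(1/8) = 1/9.
Weighting by the prior gives 1/2 · 1/6 = 1/12, 1/2 · 1/9 = 1/18; with total 5/36.
Hence P(box A | data) = (1/12) / (5/36) = 3/5.

0.6000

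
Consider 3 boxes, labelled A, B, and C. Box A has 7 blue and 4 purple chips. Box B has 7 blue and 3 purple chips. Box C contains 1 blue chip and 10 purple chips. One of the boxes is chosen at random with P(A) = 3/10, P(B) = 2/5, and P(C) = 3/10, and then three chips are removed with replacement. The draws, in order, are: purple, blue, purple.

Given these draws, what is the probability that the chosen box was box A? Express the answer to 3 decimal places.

Under each hypothesis, the probability of the observed sequence is: P(data | box A) = (4/11)(7/11)(4/11) = 0.084147; P(data | box B) = (3/10)(7/10)(3/10) = 0.063; P(data | box C) = (10/11)(1/11)(10/11) = 0.075131.
Multiplying each by its prior: 3/10 · 0.084147 = 0.025244, 2/5 · 0.063 = 0.0252, 3/10 · 0.075131 = 0.022539; summing to 0.072984.
Therefore the posterior P(box A | data) = (0.025244) / (0.072984) = 0.34589.

0.346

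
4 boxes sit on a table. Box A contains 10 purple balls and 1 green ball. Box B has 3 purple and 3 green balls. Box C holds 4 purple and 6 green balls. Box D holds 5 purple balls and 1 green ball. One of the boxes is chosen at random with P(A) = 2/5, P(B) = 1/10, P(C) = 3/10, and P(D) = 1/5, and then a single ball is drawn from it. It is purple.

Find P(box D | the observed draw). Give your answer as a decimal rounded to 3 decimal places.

0.238

Compute the likelihood of this draw for each case: P(data | box A) = (10/11) = 0.90909; P(data | box B) = (3/6) = 0.5; P(data | box C) = (4/10) = 0.4; P(data | box D) = (5/6) = 0.83333.
Multiplying each by its prior: 2/5 · 0.90909 = 0.36364, 1/10 · 0.5 = 0.05, 3/10 · 0.4 = 0.12, 1/5 · 0.83333 = 0.16667; these sum to 0.7003.
Hence P(box D | data) = (0.16667) / (0.7003) = 0.23799.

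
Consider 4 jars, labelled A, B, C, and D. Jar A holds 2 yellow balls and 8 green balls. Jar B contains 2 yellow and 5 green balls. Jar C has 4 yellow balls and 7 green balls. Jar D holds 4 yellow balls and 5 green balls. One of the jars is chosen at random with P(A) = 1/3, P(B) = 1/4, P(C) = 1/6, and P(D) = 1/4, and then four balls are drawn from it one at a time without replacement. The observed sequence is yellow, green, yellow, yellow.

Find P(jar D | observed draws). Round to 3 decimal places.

0.737

The likelihood of the observed sequence under each hypothesis: P(data | jar A) = (2/10)(8/9)(1/8)(0/7) = 0; P(data | jar B) = (2/7)(5/6)(1/5)(0/4) = 0; P(data | jar C) = (4/11)(7/10)(3/9)(2/8) = 0.021212; P(data | jar D) = (4/9)(5/8)(3/7)(2/6) = 0.039683.
Weighting by the prior gives 1/3 · 0 = 0, 1/4 · 0 = 0, 1/6 · 0.021212 = 0.0035354, 1/4 · 0.039683 = 0.0099206; summing to 0.013456.
By Bayes' rule, P(jar D | data) = (0.0099206) / (0.013456) = 0.73727.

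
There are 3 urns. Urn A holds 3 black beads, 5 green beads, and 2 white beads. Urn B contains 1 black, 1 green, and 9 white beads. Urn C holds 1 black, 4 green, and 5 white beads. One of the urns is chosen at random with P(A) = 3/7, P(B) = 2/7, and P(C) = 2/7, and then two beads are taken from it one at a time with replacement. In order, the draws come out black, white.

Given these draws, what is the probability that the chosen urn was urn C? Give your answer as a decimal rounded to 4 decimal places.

0.2332

Under each hypothesis, the probability of the observed sequence is: P(data | urn A) = (3/10)(2/10) = 0.06; P(data | urn B) = (1/11)(9/11) = 0.07438; P(data | urn C) = (1/10)(5/10) = 0.05.
Weighting by the prior gives 3/7 · 0.06 = 0.025714, 2/7 · 0.07438 = 0.021251, 2/7 · 0.05 = 0.014286; with total 0.061251.
By Bayes' rule, P(urn C | data) = (0.014286) / (0.061251) = 0.23323.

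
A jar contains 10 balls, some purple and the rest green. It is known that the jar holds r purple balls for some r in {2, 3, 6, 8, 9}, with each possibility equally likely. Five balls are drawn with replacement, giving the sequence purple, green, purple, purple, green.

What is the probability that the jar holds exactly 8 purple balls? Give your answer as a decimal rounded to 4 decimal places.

0.2538

Under each hypothesis, the probability of the observed sequence is: P(data | r = 2) = (2/10)(8/10)(2/10)(2/10)(8/10) = 0.00512; P(data | r = 3) = (3/10)(7/10)(3/10)(3/10)(7/10) = 0.01323; P(data | r = 6) = (6/10)(4/10)(6/10)(6/10)(4/10) = 0.03456; P(data | r = 8) = (8/10)(2/10)(8/10)(8/10)(2/10) = 0.02048; P(data | r = 9) = (9/10)(1/10)(9/10)(9/10)(1/10) = 0.00729.
Weighting by the prior gives 1/5 · 0.00512 = 0.001024, 1/5 · 0.01323 = 0.002646, 1/5 · 0.03456 = 0.006912, 1/5 · 0.02048 = 0.004096, 1/5 · 0.00729 = 0.001458; these sum to 0.016136.
So P(r = 8 | data) = (0.004096) / (0.016136) = 0.25384.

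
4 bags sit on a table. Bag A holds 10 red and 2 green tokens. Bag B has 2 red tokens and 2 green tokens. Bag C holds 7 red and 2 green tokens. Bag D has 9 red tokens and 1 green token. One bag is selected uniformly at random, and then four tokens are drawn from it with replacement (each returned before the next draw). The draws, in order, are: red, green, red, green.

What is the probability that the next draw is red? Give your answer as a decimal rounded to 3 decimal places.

For each hypothesis, P(data | H) works out to: P(data | bag A) = (10/12)(2/12)(10/12)(2/12) = 0.01929; P(data | bag B) = (2/4)(2/4)(2/4)(2/4) = 0.0625; P(data | bag C) = (7/9)(2/9)(7/9)(2/9) = 0.029873; P(data | bag D) = (9/10)(1/10)(9/10)(1/10) = 0.0081.
Multiplying each by its prior: 1/4 · 0.01929 = 0.0048225, 1/4 · 0.0625 = 0.015625, 1/4 · 0.029873 = 0.0074684, 1/4 · 0.0081 = 0.002025; summing to 0.029941.
The posterior is then P(bag A | data) = 0.16107, P(bag B | data) = 0.52186, P(bag C | data) = 0.24944, P(bag D | data) = 0.067633.
The predictive probability is P(red next | data) = (5/6)(0.16107) + (1/2)(0.52186) + (7/9)(0.24944) + (9/10)(0.067633) = 0.65003.

0.650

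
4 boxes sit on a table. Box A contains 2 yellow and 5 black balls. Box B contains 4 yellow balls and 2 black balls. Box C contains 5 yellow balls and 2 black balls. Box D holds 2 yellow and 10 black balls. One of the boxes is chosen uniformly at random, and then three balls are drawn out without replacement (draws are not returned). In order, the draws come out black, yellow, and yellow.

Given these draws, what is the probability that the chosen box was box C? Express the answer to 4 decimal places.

Compute the likelihood of the observed sequence for each case: P(data | box A) = (5/7)(2/6)(1/5) = 0.047619; P(data | box B) = (2/6)(4/5)(3/4) = 0.2; P(data | box C) = (2/7)(5/6)(4/5) = 0.19048; P(data | box D) = (10/12)(2/11)(1/10) = 0.015152.
Multiplying each by its prior: 1/4 · 0.047619 = 0.011905, 1/4 · 0.2 = 0.05, 1/4 · 0.19048 = 0.047619, 1/4 · 0.015152 = 0.0037879; with total 0.11331.
Hence P(box C | data) = (0.047619) / (0.11331) = 0.42025.

0.4202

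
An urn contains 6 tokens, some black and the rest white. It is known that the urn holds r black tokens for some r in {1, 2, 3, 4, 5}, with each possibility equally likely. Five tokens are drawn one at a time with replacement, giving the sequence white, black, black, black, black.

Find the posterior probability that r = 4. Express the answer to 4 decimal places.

0.3533

Under each hypothesis, the probability of the observed sequence is: P(data | r = 1) = (5/6)(1/6)(1/6)(1/6)(1/6) = 0.000643; P(data | r = 2) = (4/6)(2/6)(2/6)(2/6)(2/6) = 0.0082305; P(data | r = 3) = (3/6)(3/6)(3/6)(3/6)(3/6) = 0.03125; P(data | r = 4) = (2/6)(4/6)(4/6)(4/6)(4/6) = 0.065844; P(data | r = 5) = (1/6)(5/6)(5/6)(5/6)(5/6) = 0.080376.
Weighting by the prior gives 1/5 · 0.000643 = 0.0001286, 1/5 · 0.0082305 = 0.0016461, 1/5 · 0.03125 = 0.00625, 1/5 · 0.065844 = 0.013169, 1/5 · 0.080376 = 0.016075; summing to 0.037269.
So P(r = 4 | data) = (0.013169) / (0.037269) = 0.35335.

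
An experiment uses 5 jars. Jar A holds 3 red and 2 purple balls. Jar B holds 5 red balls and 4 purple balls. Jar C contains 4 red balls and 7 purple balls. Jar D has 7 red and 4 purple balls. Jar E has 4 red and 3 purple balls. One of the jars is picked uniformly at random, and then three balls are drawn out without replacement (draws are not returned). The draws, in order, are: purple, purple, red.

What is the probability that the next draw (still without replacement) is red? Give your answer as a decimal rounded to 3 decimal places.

Under each hypothesis, the probability of the observed sequence is: P(data | jar A) = (2/5)(1/4)(3/3) = 1/10; P(data | jar B) = (4/9)(3/8)(5/7) = 5/42; P(data | jar C) = (7/11)(6/10)(4/9) = 28/165; P(data | jar D) = (4/11)(3/10)(7/9) = 14/165; P(data | jar E) = (3/7)(2/6)(4/5) = 4/35.
Weighting by the prior gives 1/5 · 1/10 = 1/50, 1/5 · 5/42 = 1/42, 1/5 · 28/165 = 28/825, 1/5 · 14/165 = 14/825, 1/5 · 4/35 = 4/175; with total 97/825.
The posterior is then P(jar A | data) = 0.1701, P(jar B | data) = 0.2025, P(jar C | data) = 0.28866, P(jar D | data) = 0.14433, P(jar E | data) = 0.1944.
Averaging over the posterior, P(red next | data) = (1)(0.1701) + (2/3)(0.2025) + (3/8)(0.28866) + (3/4)(0.14433) + (3/4)(0.1944) = 0.6674.

0.667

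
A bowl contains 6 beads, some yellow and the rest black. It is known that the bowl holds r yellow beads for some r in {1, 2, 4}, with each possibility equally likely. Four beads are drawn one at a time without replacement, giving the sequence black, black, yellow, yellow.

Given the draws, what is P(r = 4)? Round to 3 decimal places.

Compute the likelihood of the observed sequence for each case: P(data | r = 1) = (5/6)(4/5)(1/4)(0/3) = 0; P(data | r = 2) = (4/6)(3/5)(2/4)(1/3) = 1/15; P(data | r = 4) = (2/6)(1/5)(4/4)(3/3) = 1/15.
Multiplying each by its prior: 1/3 · 0 = 0, 1/3 · 1/15 = 1/45, 1/3 · 1/15 = 1/45; with total 2/45.
By Bayes' rule, P(r = 4 | data) = (1/45) / (2/45) = 1/2.

0.500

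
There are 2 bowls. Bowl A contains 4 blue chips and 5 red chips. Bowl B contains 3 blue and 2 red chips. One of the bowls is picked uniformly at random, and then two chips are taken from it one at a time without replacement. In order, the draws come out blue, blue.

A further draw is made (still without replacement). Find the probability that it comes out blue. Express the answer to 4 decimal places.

Under each hypothesis, the probability of the observed sequence is: P(data | bowl A) = (4/9)(3/8) = 1/6; P(data | bowl B) = (3/5)(2/4) = 3/10.
Multiplying each by its prior: 1/2 · 1/6 = 1/12, 1/2 · 3/10 = 3/20; these sum to 7/30.
Dividing through by the total gives posterior P(bowl A | data) = 5/14, P(bowl B | data) = 9/14.
The predictive probability is P(blue next | data) = (2/7)(5/14) + (1/3)(9/14) = 31/98.

0.3163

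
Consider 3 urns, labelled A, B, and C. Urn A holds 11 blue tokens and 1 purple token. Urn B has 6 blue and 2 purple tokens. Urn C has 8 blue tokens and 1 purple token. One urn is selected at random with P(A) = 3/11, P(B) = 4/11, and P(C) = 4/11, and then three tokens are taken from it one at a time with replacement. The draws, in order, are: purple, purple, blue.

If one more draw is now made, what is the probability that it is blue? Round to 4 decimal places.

Under each hypothesis, the probability of the observed sequence is: P(data | urn A) = (1/12)(1/12)(11/12) = 0.0063657; P(data | urn B) = (2/8)(2/8)(6/8) = 0.046875; P(data | urn C) = (1/9)(1/9)(8/9) = 0.010974.
The prior-weighted likelihoods are 3/11 · 0.0063657 = 0.0017361, 4/11 · 0.046875 = 0.017045, 4/11 · 0.010974 = 0.0039905; summing to 0.022772.
Normalising, the posterior is P(urn A | data) = 0.076239, P(urn B | data) = 0.74852, P(urn C | data) = 0.17524.
Averaging over the posterior, P(blue next | data) = (11/12)(0.076239) + (3/4)(0.74852) + (8/9)(0.17524) = 0.78704.

0.7870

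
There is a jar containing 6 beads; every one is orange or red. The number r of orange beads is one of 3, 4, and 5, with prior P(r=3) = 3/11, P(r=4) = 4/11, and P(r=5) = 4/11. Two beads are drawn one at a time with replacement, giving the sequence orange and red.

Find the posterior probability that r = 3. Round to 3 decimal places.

0.342

Under each hypothesis, the probability of the observed sequence is: P(data | r = 3) = (3/6)(3/6) = 1/4; P(data | r = 4) = (4/6)(2/6) = 2/9; P(data | r = 5) = (5/6)(1/6) = 5/36.
Multiplying each by its prior: 3/11 · 1/4 = 3/44, 4/11 · 2/9 = 8/99, 4/11 · 5/36 = 5/99; with total 79/396.
Hence P(r = 3 | data) = (3/44) / (79/396) = 27/79.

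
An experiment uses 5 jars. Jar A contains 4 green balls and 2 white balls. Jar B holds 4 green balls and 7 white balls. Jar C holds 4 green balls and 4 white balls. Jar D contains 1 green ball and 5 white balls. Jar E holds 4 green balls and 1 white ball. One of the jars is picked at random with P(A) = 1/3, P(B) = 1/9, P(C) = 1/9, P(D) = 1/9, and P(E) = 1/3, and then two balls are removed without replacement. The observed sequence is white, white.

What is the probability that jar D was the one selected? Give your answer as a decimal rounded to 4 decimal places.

Compute the likelihood of the observed sequence for each case: P(data | jar A) = (2/6)(1/5) = 0.066667; P(data | jar B) = (7/11)(6/10) = 0.38182; P(data | jar C) = (4/8)(3/7) = 0.21429; P(data | jar D) = (5/6)(4/5) = 0.66667; P(data | jar E) = (1/5)(0/4) = 0.
Multiplying each by its prior: 1/3 · 0.066667 = 0.022222, 1/9 · 0.38182 = 0.042424, 1/9 · 0.21429 = 0.02381, 1/9 · 0.66667 = 0.074074, 1/3 · 0 = 0; summing to 0.16253.
Therefore the posterior P(jar D | data) = (0.074074) / (0.16253) = 0.45576.

0.4558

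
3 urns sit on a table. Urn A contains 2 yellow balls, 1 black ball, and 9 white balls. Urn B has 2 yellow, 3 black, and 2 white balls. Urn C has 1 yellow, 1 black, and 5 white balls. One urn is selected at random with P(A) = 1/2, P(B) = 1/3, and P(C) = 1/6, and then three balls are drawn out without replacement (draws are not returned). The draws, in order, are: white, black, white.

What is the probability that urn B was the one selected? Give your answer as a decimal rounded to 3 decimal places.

0.181

For each hypothesis, P(data | H) works out to: P(data | urn A) = (9/12)(1/11)(8/10) = 0.054545; P(data | urn B) = (2/7)(3/6)(1/5) = 0.028571; P(data | urn C) = (5/7)(1/6)(4/5) = 0.095238.
The prior-weighted likelihoods are 1/2 · 0.054545 = 0.027273, 1/3 · 0.028571 = 0.0095238, 1/6 · 0.095238 = 0.015873; these sum to 0.05267.
Hence P(urn B | data) = (0.0095238) / (0.05267) = 0.18082.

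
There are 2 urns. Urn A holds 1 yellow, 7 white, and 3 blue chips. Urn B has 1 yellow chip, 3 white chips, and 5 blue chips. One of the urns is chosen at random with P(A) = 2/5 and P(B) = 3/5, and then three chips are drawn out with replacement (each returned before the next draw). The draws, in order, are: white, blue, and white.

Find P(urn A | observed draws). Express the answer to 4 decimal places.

0.5440

For each hypothesis, P(data | H) works out to: P(data | urn A) = (7/11)(3/11)(7/11) = 0.11044; P(data | urn B) = (3/9)(5/9)(3/9) = 0.061728.
Multiplying each by its prior: 2/5 · 0.11044 = 0.044177, 3/5 · 0.061728 = 0.037037; with total 0.081214.
So P(urn A | data) = (0.044177) / (0.081214) = 0.54396.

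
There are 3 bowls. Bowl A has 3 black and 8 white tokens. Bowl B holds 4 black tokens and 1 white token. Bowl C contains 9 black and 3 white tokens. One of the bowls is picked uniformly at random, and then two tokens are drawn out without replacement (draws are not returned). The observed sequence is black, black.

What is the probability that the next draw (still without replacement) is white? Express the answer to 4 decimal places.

Under each hypothesis, the probability of the observed sequence is: P(data | bowl A) = (3/11)(2/10) = 3/55; P(data | bowl B) = (4/5)(3/4) = 3/5; P(data | bowl C) = (9/12)(8/11) = 6/11.
Weighting by the prior gives 1/3 · 3/55 = 1/55, 1/3 · 3/5 = 1/5, 1/3 · 6/11 = 2/11; with total 2/5.
Normalising, the posterior is P(bowl A | data) = 1/22, P(bowl B | data) = 1/2, P(bowl C | data) = 5/11.
So P(white next | data) = Σ P(white next | H) P(H | data) = (8/9)(1/22) + (1/3)(1/2) + (3/10)(5/11) = 34/99.

0.3434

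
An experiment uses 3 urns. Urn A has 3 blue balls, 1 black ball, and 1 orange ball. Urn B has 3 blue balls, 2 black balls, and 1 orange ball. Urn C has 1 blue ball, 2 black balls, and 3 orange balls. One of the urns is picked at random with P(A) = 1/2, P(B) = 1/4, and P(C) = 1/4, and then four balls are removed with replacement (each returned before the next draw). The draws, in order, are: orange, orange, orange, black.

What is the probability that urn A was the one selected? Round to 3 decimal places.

Under each hypothesis, the probability of the observed sequence is: P(data | urn A) = (1/5)(1/5)(1/5)(1/5) = 0.0016; P(data | urn B) = (1/6)(1/6)(1/6)(2/6) = 0.0015432; P(data | urn C) = (3/6)(3/6)(3/6)(2/6) = 0.041667.
Multiplying each by its prior: 1/2 · 0.0016 = 0.0008, 1/4 · 0.0015432 = 0.0003858, 1/4 · 0.041667 = 0.010417; summing to 0.011602.
Hence P(urn A | data) = (0.0008) / (0.011602) = 0.068951.

0.069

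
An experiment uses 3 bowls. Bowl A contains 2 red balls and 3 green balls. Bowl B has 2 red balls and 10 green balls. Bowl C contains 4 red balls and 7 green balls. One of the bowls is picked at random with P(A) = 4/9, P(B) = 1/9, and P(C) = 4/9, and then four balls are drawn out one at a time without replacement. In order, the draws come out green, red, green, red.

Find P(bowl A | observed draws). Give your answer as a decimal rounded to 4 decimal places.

0.5973

Compute the likelihood of the observed sequence for each case: P(data | bowl A) = (3/5)(2/4)(2/3)(1/2) = 0.1; P(data | bowl B) = (10/12)(2/11)(9/10)(1/9) = 0.015152; P(data | bowl C) = (7/11)(4/10)(6/9)(3/8) = 0.063636.
The prior-weighted likelihoods are 4/9 · 0.1 = 0.044444, 1/9 · 0.015152 = 0.0016835, 4/9 · 0.063636 = 0.028283; summing to 0.074411.
So P(bowl A | data) = (0.044444) / (0.074411) = 0.59729.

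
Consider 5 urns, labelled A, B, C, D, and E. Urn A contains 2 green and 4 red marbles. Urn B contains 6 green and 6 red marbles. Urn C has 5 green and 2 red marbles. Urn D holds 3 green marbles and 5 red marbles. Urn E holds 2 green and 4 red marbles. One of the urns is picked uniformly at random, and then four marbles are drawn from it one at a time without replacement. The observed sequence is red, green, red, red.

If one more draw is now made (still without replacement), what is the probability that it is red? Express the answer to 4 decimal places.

0.4826

The likelihood of the observed sequence under each hypothesis: P(data | urn A) = (4/6)(2/5)(3/4)(2/3) = 0.13333; P(data | urn B) = (6/12)(6/11)(5/10)(4/9) = 0.060606; P(data | urn C) = (2/7)(5/6)(1/5)(0/4) = 0; P(data | urn D) = (5/8)(3/7)(4/6)(3/5) = 0.10714; P(data | urn E) = (4/6)(2/5)(3/4)(2/3) = 0.13333.
Multiplying each by its prior: 1/5 · 0.13333 = 0.026667, 1/5 · 0.060606 = 0.012121, 1/5 · 0 = 0, 1/5 · 0.10714 = 0.021429, 1/5 · 0.13333 = 0.026667; these sum to 0.086883.
Normalising, the posterior is P(urn A | data) = 0.30693, P(urn B | data) = 0.13951, P(urn C | data) = 0, P(urn D | data) = 0.24664, P(urn E | data) = 0.30693.
So P(red next | data) = Σ P(red next | H) P(H | data) = (1/2)(0.30693) + (3/8)(0.13951) + (1/2)(0.24664) + (1/2)(0.30693) = 0.48256.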